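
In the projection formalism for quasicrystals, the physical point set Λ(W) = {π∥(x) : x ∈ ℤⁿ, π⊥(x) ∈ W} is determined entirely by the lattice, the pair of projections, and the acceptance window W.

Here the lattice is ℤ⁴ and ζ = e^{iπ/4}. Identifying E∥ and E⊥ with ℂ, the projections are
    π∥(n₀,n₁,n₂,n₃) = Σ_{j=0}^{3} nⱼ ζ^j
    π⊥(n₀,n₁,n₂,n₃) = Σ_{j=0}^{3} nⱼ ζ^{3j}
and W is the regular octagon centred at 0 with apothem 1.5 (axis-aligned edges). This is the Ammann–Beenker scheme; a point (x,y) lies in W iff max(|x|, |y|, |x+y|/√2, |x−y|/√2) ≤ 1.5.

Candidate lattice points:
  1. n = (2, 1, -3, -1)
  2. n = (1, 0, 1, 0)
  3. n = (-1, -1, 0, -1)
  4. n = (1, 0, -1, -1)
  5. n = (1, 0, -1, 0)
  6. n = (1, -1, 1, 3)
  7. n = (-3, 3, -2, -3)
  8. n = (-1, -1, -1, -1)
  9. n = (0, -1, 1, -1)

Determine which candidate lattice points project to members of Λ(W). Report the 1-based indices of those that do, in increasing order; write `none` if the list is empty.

2, 4, 5, 8

With ζ = e^{iπ/4} the internal vectors are ζ^0,ζ^3,ζ^6,ζ^9.
candidate 1: n = (2, 1, -3, -1) → π⊥ ≈ (+0.5858, +3.0000); max(|x|,|y|,|x±y|/√2) = 3.0000 > 1.5 ⇒ ∉ W
candidate 2: n = (1, 0, 1, 0) → π⊥ ≈ (+1.0000, -1.0000); max(|x|,|y|,|x±y|/√2) = 1.4142 ≤ 1.5 ⇒ ∈ W
candidate 3: n = (-1, -1, 0, -1) → π⊥ ≈ (-1.0000, -1.4142); max(|x|,|y|,|x±y|/√2) = 1.7071 > 1.5 ⇒ ∉ W
candidate 4: n = (1, 0, -1, -1) → π⊥ ≈ (+0.2929, +0.2929); max(|x|,|y|,|x±y|/√2) = 0.4142 ≤ 1.5 ⇒ ∈ W
candidate 5: n = (1, 0, -1, 0) → π⊥ ≈ (+1.0000, +1.0000); max(|x|,|y|,|x±y|/√2) = 1.4142 ≤ 1.5 ⇒ ∈ W
candidate 6: n = (1, -1, 1, 3) → π⊥ ≈ (+3.8284, +0.4142); max(|x|,|y|,|x±y|/√2) = 3.8284 > 1.5 ⇒ ∉ W
candidate 7: n = (-3, 3, -2, -3) → π⊥ ≈ (-7.2426, +2.0000); max(|x|,|y|,|x±y|/√2) = 7.2426 > 1.5 ⇒ ∉ W
candidate 8: n = (-1, -1, -1, -1) → π⊥ ≈ (-1.0000, -0.4142); max(|x|,|y|,|x±y|/√2) = 1.0000 ≤ 1.5 ⇒ ∈ W
candidate 9: n = (0, -1, 1, -1) → π⊥ ≈ (+0.0000, -2.4142); max(|x|,|y|,|x±y|/√2) = 2.4142 > 1.5 ⇒ ∉ W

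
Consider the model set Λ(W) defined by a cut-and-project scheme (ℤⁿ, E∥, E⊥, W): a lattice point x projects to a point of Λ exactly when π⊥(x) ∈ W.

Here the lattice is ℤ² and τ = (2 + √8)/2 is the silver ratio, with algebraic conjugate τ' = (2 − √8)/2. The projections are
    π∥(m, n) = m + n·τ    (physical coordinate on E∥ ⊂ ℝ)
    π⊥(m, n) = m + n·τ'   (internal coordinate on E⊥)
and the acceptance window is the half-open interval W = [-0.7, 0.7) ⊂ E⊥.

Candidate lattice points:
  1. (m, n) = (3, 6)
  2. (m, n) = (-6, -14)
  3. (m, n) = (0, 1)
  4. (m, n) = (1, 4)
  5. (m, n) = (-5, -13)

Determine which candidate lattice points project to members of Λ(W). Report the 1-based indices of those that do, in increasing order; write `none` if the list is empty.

τ' = (2−√8)/2 ≈ -0.41421.
#1 (3,6): internal coord 3 + (6)·τ' = +0.51472; +0.51472 ∈ [-0.7, 0.7) → IN Λ
#2 (-6,-14): internal coord -6 + (-14)·τ' = -0.20101; -0.20101 ∈ [-0.7, 0.7) → IN Λ
#3 (0,1): internal coord 0 + (1)·τ' = -0.41421; -0.41421 ∈ [-0.7, 0.7) → IN Λ
#4 (1,4): internal coord 1 + (4)·τ' = -0.65685; -0.65685 ∈ [-0.7, 0.7) → IN Λ
#5 (-5,-13): internal coord -5 + (-13)·τ' = +0.38478; +0.38478 ∈ [-0.7, 0.7) → IN Λ

1, 2, 3, 4, 5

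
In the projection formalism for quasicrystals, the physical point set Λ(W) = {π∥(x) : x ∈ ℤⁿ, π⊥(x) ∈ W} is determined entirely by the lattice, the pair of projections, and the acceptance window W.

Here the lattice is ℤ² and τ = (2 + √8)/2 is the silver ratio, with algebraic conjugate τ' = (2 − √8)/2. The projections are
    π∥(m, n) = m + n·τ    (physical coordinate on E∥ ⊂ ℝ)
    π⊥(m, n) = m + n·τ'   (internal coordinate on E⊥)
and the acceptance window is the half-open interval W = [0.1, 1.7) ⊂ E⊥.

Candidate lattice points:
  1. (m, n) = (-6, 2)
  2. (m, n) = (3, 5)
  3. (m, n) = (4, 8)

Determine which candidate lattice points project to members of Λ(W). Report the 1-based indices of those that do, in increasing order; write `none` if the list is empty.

Numerically τ ≈ 2.4142 and τ' = −1/τ ≈ -0.4142.
[1] lift (-6,2): star map gives -6.8284; window check 0.1 ≤ -6.8284 < 1.7 is false → out
[2] lift (3,5): star map gives 0.9289; window check 0.1 ≤ 0.9289 < 1.7 is true → IN Λ
[3] lift (4,8): star map gives 0.6863; window check 0.1 ≤ 0.6863 < 1.7 is true → IN Λ

2, 3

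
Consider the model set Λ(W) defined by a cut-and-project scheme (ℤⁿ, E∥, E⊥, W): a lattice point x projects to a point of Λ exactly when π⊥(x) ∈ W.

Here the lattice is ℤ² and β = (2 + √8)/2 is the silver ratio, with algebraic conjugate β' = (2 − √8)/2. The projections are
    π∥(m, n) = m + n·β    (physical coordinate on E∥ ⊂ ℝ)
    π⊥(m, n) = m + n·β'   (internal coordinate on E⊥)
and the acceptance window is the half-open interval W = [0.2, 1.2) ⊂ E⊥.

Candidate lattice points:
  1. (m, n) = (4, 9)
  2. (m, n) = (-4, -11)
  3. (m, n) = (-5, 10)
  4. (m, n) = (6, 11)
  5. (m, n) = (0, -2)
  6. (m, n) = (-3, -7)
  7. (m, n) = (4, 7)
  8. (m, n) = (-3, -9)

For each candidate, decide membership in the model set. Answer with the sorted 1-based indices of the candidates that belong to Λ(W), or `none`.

β' = (2−√8)/2 ≈ -0.4142.
[1] lift (4,9): star map gives 0.2721; window check 0.2 ≤ 0.2721 < 1.2 is true → IN Λ
[2] lift (-4,-11): star map gives 0.5563; window check 0.2 ≤ 0.5563 < 1.2 is true → IN Λ
[3] lift (-5,10): star map gives -9.1421; window check 0.2 ≤ -9.1421 < 1.2 is false → out
[4] lift (6,11): star map gives 1.4437; window check 0.2 ≤ 1.4437 < 1.2 is false → out
[5] lift (0,-2): star map gives 0.8284; window check 0.2 ≤ 0.8284 < 1.2 is true → IN Λ
[6] lift (-3,-7): star map gives -0.1005; window check 0.2 ≤ -0.1005 < 1.2 is false → out
[7] lift (4,7): star map gives 1.1005; window check 0.2 ≤ 1.1005 < 1.2 is true → IN Λ
[8] lift (-3,-9): star map gives 0.7279; window check 0.2 ≤ 0.7279 < 1.2 is true → IN Λ

1, 2, 5, 7, 8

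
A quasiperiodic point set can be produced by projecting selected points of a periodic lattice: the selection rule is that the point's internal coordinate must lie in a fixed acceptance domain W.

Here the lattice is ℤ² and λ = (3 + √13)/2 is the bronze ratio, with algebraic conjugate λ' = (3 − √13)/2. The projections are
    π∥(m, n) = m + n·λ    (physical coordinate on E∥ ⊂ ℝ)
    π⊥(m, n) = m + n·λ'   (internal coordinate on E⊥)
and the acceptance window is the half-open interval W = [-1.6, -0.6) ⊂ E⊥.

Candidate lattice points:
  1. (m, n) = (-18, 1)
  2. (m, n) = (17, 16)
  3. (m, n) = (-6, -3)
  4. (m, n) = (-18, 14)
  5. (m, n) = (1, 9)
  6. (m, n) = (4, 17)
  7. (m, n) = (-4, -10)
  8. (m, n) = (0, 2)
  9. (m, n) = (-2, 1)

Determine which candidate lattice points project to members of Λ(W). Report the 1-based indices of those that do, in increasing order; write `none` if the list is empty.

6, 7, 8

Numerically λ ≈ 3.3028 and λ' = −1/λ ≈ -0.3028.
candidate 1: (m,n)=(-18,1) → π∥ = -18+1·λ ≈ -14.6972, π⊥ = -18+1·λ' ≈ -18.3028 ∉ [-1.6, -0.6) ⇒ out
candidate 2: (m,n)=(17,16) → π∥ = 17+16·λ ≈ 69.8444, π⊥ = 17+16·λ' ≈ 12.1556 ∉ [-1.6, -0.6) ⇒ out
candidate 3: (m,n)=(-6,-3) → π∥ = -6-3·λ ≈ -15.9083, π⊥ = -6-3·λ' ≈ -5.0917 ∉ [-1.6, -0.6) ⇒ out
candidate 4: (m,n)=(-18,14) → π∥ = -18+14·λ ≈ 28.2389, π⊥ = -18+14·λ' ≈ -22.2389 ∉ [-1.6, -0.6) ⇒ out
candidate 5: (m,n)=(1,9) → π∥ = 1+9·λ ≈ 30.7250, π⊥ = 1+9·λ' ≈ -1.7250 ∉ [-1.6, -0.6) ⇒ out
candidate 6: (m,n)=(4,17) → π∥ = 4+17·λ ≈ 60.1472, π⊥ = 4+17·λ' ≈ -1.1472 ∈ [-1.6, -0.6) ⇒ IN Λ
candidate 7: (m,n)=(-4,-10) → π∥ = -4-10·λ ≈ -37.0278, π⊥ = -4-10·λ' ≈ -0.9722 ∈ [-1.6, -0.6) ⇒ IN Λ
candidate 8: (m,n)=(0,2) → π∥ = 0+2·λ ≈ 6.6056, π⊥ = 0+2·λ' ≈ -0.6056 ∈ [-1.6, -0.6) ⇒ IN Λ
candidate 9: (m,n)=(-2,1) → π∥ = -2+1·λ ≈ 1.3028, π⊥ = -2+1·λ' ≈ -2.3028 ∉ [-1.6, -0.6) ⇒ out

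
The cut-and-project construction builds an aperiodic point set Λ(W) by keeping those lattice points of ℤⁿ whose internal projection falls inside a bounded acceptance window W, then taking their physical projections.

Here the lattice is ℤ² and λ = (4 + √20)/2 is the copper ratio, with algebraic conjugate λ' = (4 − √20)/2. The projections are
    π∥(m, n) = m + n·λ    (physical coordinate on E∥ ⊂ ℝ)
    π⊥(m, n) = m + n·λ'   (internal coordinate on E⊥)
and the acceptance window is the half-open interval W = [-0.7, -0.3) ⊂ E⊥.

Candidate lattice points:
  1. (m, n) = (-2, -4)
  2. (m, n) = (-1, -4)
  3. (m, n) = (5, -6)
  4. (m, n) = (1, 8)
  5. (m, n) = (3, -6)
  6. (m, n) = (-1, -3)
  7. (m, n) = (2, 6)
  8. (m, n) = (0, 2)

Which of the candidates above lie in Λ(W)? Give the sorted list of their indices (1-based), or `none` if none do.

λ' = (4−√20)/2 ≈ -0.23607.
candidate 1: (m,n)=(-2,-4) → π∥ = -2-4·λ ≈ -18.94427, π⊥ = -2-4·λ' ≈ -1.05573 ∉ [-0.7, -0.3) ⇒ out
candidate 2: (m,n)=(-1,-4) → π∥ = -1-4·λ ≈ -17.94427, π⊥ = -1-4·λ' ≈ -0.05573 ∉ [-0.7, -0.3) ⇒ out
candidate 3: (m,n)=(5,-6) → π∥ = 5-6·λ ≈ -20.41641, π⊥ = 5-6·λ' ≈ 6.41641 ∉ [-0.7, -0.3) ⇒ out
candidate 4: (m,n)=(1,8) → π∥ = 1+8·λ ≈ 34.88854, π⊥ = 1+8·λ' ≈ -0.88854 ∉ [-0.7, -0.3) ⇒ out
candidate 5: (m,n)=(3,-6) → π∥ = 3-6·λ ≈ -22.41641, π⊥ = 3-6·λ' ≈ 4.41641 ∉ [-0.7, -0.3) ⇒ out
candidate 6: (m,n)=(-1,-3) → π∥ = -1-3·λ ≈ -13.70820, π⊥ = -1-3·λ' ≈ -0.29180 ∉ [-0.7, -0.3) ⇒ out
candidate 7: (m,n)=(2,6) → π∥ = 2+6·λ ≈ 27.41641, π⊥ = 2+6·λ' ≈ 0.58359 ∉ [-0.7, -0.3) ⇒ out
candidate 8: (m,n)=(0,2) → π∥ = 0+2·λ ≈ 8.47214, π⊥ = 0+2·λ' ≈ -0.47214 ∈ [-0.7, -0.3) ⇒ IN Λ

8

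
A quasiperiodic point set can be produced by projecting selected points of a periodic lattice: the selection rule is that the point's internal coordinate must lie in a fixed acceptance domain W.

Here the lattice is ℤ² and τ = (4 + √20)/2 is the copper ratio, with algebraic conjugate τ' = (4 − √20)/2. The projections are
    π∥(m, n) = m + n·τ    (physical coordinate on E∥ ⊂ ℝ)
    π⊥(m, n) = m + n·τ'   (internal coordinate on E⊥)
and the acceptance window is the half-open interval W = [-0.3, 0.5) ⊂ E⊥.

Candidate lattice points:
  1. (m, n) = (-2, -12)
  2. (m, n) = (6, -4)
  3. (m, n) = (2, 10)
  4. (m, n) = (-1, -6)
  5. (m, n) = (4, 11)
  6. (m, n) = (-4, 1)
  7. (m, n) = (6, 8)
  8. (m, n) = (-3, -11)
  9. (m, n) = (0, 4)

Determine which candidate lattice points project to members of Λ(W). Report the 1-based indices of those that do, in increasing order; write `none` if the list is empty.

τ' = (4−√20)/2 ≈ -0.2361.
#1 (-2,-12): internal coord -2 + (-12)·τ' = +0.8328; +0.8328 ∉ [-0.3, 0.5) → out
#2 (6,-4): internal coord 6 + (-4)·τ' = +6.9443; +6.9443 ∉ [-0.3, 0.5) → out
#3 (2,10): internal coord 2 + (10)·τ' = -0.3607; -0.3607 ∉ [-0.3, 0.5) → out
#4 (-1,-6): internal coord -1 + (-6)·τ' = +0.4164; +0.4164 ∈ [-0.3, 0.5) → IN Λ
#5 (4,11): internal coord 4 + (11)·τ' = +1.4033; +1.4033 ∉ [-0.3, 0.5) → out
#6 (-4,1): internal coord -4 + (1)·τ' = -4.2361; -4.2361 ∉ [-0.3, 0.5) → out
#7 (6,8): internal coord 6 + (8)·τ' = +4.1115; +4.1115 ∉ [-0.3, 0.5) → out
#8 (-3,-11): internal coord -3 + (-11)·τ' = -0.4033; -0.4033 ∉ [-0.3, 0.5) → out
#9 (0,4): internal coord 0 + (4)·τ' = -0.9443; -0.9443 ∉ [-0.3, 0.5) → out

4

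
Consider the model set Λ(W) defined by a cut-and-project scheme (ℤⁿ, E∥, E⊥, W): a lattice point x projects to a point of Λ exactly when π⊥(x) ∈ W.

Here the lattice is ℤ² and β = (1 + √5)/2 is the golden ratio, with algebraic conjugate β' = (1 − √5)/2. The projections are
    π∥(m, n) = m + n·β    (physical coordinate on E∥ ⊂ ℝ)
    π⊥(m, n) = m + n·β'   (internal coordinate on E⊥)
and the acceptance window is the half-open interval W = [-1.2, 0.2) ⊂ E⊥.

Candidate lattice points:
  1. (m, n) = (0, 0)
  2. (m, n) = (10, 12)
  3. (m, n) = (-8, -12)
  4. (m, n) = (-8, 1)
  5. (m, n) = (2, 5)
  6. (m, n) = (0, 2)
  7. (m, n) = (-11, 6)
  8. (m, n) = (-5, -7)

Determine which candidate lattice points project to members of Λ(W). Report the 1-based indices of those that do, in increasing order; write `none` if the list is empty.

1, 3, 5, 8

Numerically β ≈ 1.61803 and β' = −1/β ≈ -0.61803.
#1 (0,0): internal coord 0 + (0)·β' = +0.00000; +0.00000 ∈ [-1.2, 0.2) → IN Λ
#2 (10,12): internal coord 10 + (12)·β' = +2.58359; +2.58359 ∉ [-1.2, 0.2) → out
#3 (-8,-12): internal coord -8 + (-12)·β' = -0.58359; -0.58359 ∈ [-1.2, 0.2) → IN Λ
#4 (-8,1): internal coord -8 + (1)·β' = -8.61803; -8.61803 ∉ [-1.2, 0.2) → out
#5 (2,5): internal coord 2 + (5)·β' = -1.09017; -1.09017 ∈ [-1.2, 0.2) → IN Λ
#6 (0,2): internal coord 0 + (2)·β' = -1.23607; -1.23607 ∉ [-1.2, 0.2) → out
#7 (-11,6): internal coord -11 + (6)·β' = -14.70820; -14.70820 ∉ [-1.2, 0.2) → out
#8 (-5,-7): internal coord -5 + (-7)·β' = -0.67376; -0.67376 ∈ [-1.2, 0.2) → IN Λ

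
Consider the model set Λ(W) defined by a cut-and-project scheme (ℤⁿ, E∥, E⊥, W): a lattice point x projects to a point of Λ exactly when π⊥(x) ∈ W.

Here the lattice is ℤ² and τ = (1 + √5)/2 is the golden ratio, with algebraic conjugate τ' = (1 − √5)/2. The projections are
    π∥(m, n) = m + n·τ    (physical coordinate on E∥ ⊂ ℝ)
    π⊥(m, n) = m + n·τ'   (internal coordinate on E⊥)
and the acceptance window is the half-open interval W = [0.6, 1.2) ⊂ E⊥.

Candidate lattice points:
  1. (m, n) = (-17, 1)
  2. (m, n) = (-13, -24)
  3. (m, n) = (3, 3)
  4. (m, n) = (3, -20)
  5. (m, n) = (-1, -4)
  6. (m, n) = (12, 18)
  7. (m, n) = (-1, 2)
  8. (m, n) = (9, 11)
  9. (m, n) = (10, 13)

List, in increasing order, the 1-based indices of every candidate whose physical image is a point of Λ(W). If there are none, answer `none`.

3, 6

τ' = (1−√5)/2 ≈ -0.618034.
[1] lift (-17,1): star map gives -17.618034; window check 0.6 ≤ -17.618034 < 1.2 is false → out
[2] lift (-13,-24): star map gives 1.832816; window check 0.6 ≤ 1.832816 < 1.2 is false → out
[3] lift (3,3): star map gives 1.145898; window check 0.6 ≤ 1.145898 < 1.2 is true → IN Λ
[4] lift (3,-20): star map gives 15.360680; window check 0.6 ≤ 15.360680 < 1.2 is false → out
[5] lift (-1,-4): star map gives 1.472136; window check 0.6 ≤ 1.472136 < 1.2 is false → out
[6] lift (12,18): star map gives 0.875388; window check 0.6 ≤ 0.875388 < 1.2 is true → IN Λ
[7] lift (-1,2): star map gives -2.236068; window check 0.6 ≤ -2.236068 < 1.2 is false → out
[8] lift (9,11): star map gives 2.201626; window check 0.6 ≤ 2.201626 < 1.2 is false → out
[9] lift (10,13): star map gives 1.965558; window check 0.6 ≤ 1.965558 < 1.2 is false → out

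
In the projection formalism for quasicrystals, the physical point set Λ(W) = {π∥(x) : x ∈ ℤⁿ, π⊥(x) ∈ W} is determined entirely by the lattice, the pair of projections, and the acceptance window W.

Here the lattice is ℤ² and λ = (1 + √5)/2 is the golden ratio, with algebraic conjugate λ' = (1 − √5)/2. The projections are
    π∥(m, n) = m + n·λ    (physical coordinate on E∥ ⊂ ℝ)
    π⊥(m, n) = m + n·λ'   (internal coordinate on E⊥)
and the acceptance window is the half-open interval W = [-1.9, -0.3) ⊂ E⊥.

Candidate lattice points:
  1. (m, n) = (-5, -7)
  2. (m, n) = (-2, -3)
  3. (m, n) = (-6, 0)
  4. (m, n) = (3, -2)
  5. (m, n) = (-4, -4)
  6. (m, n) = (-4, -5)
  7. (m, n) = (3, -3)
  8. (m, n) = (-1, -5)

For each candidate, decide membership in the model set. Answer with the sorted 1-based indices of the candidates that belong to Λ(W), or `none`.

1, 5, 6

λ' = (1−√5)/2 ≈ -0.618034.
candidate 1: (m,n)=(-5,-7) → π∥ = -5-7·λ ≈ -16.326238, π⊥ = -5-7·λ' ≈ -0.673762 ∈ [-1.9, -0.3) ⇒ IN Λ
candidate 2: (m,n)=(-2,-3) → π∥ = -2-3·λ ≈ -6.854102, π⊥ = -2-3·λ' ≈ -0.145898 ∉ [-1.9, -0.3) ⇒ out
candidate 3: (m,n)=(-6,0) → π∥ = -6+0·λ ≈ -6.000000, π⊥ = -6+0·λ' ≈ -6.000000 ∉ [-1.9, -0.3) ⇒ out
candidate 4: (m,n)=(3,-2) → π∥ = 3-2·λ ≈ -0.236068, π⊥ = 3-2·λ' ≈ 4.236068 ∉ [-1.9, -0.3) ⇒ out
candidate 5: (m,n)=(-4,-4) → π∥ = -4-4·λ ≈ -10.472136, π⊥ = -4-4·λ' ≈ -1.527864 ∈ [-1.9, -0.3) ⇒ IN Λ
candidate 6: (m,n)=(-4,-5) → π∥ = -4-5·λ ≈ -12.090170, π⊥ = -4-5·λ' ≈ -0.909830 ∈ [-1.9, -0.3) ⇒ IN Λ
candidate 7: (m,n)=(3,-3) → π∥ = 3-3·λ ≈ -1.854102, π⊥ = 3-3·λ' ≈ 4.854102 ∉ [-1.9, -0.3) ⇒ out
candidate 8: (m,n)=(-1,-5) → π∥ = -1-5·λ ≈ -9.090170, π⊥ = -1-5·λ' ≈ 2.090170 ∉ [-1.9, -0.3) ⇒ out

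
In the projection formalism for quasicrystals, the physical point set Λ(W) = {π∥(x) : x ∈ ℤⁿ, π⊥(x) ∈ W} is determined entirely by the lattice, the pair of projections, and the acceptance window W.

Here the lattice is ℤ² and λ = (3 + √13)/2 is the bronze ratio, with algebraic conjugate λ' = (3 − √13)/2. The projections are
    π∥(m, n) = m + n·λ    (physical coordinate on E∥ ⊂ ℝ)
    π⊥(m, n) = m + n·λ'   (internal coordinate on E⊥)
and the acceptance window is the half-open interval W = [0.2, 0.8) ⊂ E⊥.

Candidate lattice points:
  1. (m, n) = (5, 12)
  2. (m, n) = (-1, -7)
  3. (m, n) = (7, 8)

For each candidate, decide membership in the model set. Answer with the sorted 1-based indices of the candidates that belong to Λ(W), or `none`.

none

λ' = (3−√13)/2 ≈ -0.30278.
[1] lift (5,12): star map gives 1.36669; window check 0.2 ≤ 1.36669 < 0.8 is false → out
[2] lift (-1,-7): star map gives 1.11943; window check 0.2 ≤ 1.11943 < 0.8 is false → out
[3] lift (7,8): star map gives 4.57779; window check 0.2 ≤ 4.57779 < 0.8 is false → out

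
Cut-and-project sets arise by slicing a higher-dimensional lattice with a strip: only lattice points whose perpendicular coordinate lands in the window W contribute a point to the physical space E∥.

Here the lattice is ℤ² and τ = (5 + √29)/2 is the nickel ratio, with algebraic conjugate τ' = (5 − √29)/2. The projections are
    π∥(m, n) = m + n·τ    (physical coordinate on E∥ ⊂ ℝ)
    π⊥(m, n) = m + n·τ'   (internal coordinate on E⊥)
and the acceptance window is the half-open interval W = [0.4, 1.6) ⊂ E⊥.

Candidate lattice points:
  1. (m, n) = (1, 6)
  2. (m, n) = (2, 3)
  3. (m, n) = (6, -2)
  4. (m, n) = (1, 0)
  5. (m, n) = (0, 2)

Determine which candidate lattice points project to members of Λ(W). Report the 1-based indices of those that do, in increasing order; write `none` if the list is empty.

Compute τ' = (5−√29)/2 = -0.1926, so π⊥(m,n) = m -0.1926·n.
candidate 1: (m,n)=(1,6) → π∥ = 1+6·τ ≈ 32.1555, π⊥ = 1+6·τ' ≈ -0.1555 ∉ [0.4, 1.6) ⇒ out
candidate 2: (m,n)=(2,3) → π∥ = 2+3·τ ≈ 17.5777, π⊥ = 2+3·τ' ≈ 1.4223 ∈ [0.4, 1.6) ⇒ IN Λ
candidate 3: (m,n)=(6,-2) → π∥ = 6-2·τ ≈ -4.3852, π⊥ = 6-2·τ' ≈ 6.3852 ∉ [0.4, 1.6) ⇒ out
candidate 4: (m,n)=(1,0) → π∥ = 1+0·τ ≈ 1.0000, π⊥ = 1+0·τ' ≈ 1.0000 ∈ [0.4, 1.6) ⇒ IN Λ
candidate 5: (m,n)=(0,2) → π∥ = 0+2·τ ≈ 10.3852, π⊥ = 0+2·τ' ≈ -0.3852 ∉ [0.4, 1.6) ⇒ out

2, 4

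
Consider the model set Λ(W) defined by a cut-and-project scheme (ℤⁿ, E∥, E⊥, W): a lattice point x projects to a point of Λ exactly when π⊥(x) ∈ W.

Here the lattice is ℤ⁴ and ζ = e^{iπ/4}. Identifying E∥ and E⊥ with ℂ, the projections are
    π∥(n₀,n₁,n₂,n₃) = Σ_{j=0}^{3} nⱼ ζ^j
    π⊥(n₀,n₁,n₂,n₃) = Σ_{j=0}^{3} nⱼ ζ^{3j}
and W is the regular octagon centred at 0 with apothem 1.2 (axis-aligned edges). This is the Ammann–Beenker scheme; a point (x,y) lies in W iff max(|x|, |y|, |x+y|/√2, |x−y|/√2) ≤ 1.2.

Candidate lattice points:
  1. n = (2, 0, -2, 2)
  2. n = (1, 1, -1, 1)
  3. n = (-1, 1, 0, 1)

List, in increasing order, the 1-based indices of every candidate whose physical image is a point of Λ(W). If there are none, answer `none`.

π⊥(n) = n₀ + n₁ζ³ + n₂ζ⁶ + n₃ζ⁹ where ζ = e^{iπ/4}.
candidate 1: n = (2, 0, -2, 2) → π⊥ ≈ (+3.414214, +3.414214); max(|x|,|y|,|x±y|/√2) = 4.828427 > 1.2 ⇒ ∉ W
candidate 2: n = (1, 1, -1, 1) → π⊥ ≈ (+1.000000, +2.414214); max(|x|,|y|,|x±y|/√2) = 2.414214 > 1.2 ⇒ ∉ W
candidate 3: n = (-1, 1, 0, 1) → π⊥ ≈ (-1.000000, +1.414214); max(|x|,|y|,|x±y|/√2) = 1.707107 > 1.2 ⇒ ∉ W

none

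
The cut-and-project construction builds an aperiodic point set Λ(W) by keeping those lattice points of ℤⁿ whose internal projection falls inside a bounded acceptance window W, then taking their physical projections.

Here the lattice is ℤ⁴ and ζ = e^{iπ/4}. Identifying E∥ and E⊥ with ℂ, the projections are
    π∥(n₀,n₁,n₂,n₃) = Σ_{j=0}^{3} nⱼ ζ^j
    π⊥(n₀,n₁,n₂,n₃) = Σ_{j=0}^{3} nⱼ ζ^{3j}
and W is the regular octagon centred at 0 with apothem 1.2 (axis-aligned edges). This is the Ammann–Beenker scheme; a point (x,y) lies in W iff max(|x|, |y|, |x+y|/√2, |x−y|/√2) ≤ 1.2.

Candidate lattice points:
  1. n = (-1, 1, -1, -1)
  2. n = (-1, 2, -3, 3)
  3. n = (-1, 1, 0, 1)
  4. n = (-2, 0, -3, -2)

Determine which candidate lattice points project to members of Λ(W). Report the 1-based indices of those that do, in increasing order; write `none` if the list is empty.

none

π⊥(n) = n₀ + n₁ζ³ + n₂ζ⁶ + n₃ζ⁹ where ζ = e^{iπ/4}.
candidate 1: n = (-1, 1, -1, -1) → π⊥ ≈ (-2.414214, +1.000000); max(|x|,|y|,|x±y|/√2) = 2.414214 > 1.2 ⇒ ∉ W
candidate 2: n = (-1, 2, -3, 3) → π⊥ ≈ (-0.292893, +6.535534); max(|x|,|y|,|x±y|/√2) = 6.535534 > 1.2 ⇒ ∉ W
candidate 3: n = (-1, 1, 0, 1) → π⊥ ≈ (-1.000000, +1.414214); max(|x|,|y|,|x±y|/√2) = 1.707107 > 1.2 ⇒ ∉ W
candidate 4: n = (-2, 0, -3, -2) → π⊥ ≈ (-3.414214, +1.585786); max(|x|,|y|,|x±y|/√2) = 3.535534 > 1.2 ⇒ ∉ W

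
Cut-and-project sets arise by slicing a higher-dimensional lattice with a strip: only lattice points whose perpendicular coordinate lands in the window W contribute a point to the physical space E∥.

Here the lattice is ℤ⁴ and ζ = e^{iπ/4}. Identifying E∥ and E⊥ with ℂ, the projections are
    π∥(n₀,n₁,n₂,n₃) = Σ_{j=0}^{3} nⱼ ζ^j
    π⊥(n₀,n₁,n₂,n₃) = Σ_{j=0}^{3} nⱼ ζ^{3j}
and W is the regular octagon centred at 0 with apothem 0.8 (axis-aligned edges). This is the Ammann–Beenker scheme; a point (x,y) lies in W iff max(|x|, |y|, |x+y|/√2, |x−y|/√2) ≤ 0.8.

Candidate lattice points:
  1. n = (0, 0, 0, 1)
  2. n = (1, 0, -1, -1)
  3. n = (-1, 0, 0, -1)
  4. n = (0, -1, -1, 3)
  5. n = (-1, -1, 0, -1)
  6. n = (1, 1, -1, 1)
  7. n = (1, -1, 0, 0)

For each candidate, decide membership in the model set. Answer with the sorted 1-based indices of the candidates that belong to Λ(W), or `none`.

With ζ = e^{iπ/4} the internal vectors are ζ^0,ζ^3,ζ^6,ζ^9.
#1 (0, 0, 0, 1): internal (0.707107, 0.707107); octagon support 1.000000 vs apothem 0.8 → ∉ W
#2 (1, 0, -1, -1): internal (0.292893, 0.292893); octagon support 0.414214 vs apothem 0.8 → ∈ W
#3 (-1, 0, 0, -1): internal (-1.707107, -0.707107); octagon support 1.707107 vs apothem 0.8 → ∉ W
#4 (0, -1, -1, 3): internal (2.828427, 2.414214); octagon support 3.707107 vs apothem 0.8 → ∉ W
#5 (-1, -1, 0, -1): internal (-1.000000, -1.414214); octagon support 1.707107 vs apothem 0.8 → ∉ W
#6 (1, 1, -1, 1): internal (1.000000, 2.414214); octagon support 2.414214 vs apothem 0.8 → ∉ W
#7 (1, -1, 0, 0): internal (1.707107, -0.707107); octagon support 1.707107 vs apothem 0.8 → ∉ W

2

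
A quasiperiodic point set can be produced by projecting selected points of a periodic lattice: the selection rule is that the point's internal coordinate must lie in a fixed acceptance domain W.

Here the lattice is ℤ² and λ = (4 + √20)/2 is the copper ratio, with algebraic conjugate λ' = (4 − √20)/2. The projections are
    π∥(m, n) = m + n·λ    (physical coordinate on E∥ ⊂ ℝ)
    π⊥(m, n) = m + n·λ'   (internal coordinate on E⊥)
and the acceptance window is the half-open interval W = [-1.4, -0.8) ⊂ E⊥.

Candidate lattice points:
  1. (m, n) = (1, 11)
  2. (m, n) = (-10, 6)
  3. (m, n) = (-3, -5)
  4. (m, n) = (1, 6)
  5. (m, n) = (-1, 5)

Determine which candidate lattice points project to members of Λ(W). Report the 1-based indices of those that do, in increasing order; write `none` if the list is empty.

Numerically λ ≈ 4.236068 and λ' = −1/λ ≈ -0.236068.
#1 (1,11): internal coord 1 + (11)·λ' = -1.596748; -1.596748 ∉ [-1.4, -0.8) → out
#2 (-10,6): internal coord -10 + (6)·λ' = -11.416408; -11.416408 ∉ [-1.4, -0.8) → out
#3 (-3,-5): internal coord -3 + (-5)·λ' = -1.819660; -1.819660 ∉ [-1.4, -0.8) → out
#4 (1,6): internal coord 1 + (6)·λ' = -0.416408; -0.416408 ∉ [-1.4, -0.8) → out
#5 (-1,5): internal coord -1 + (5)·λ' = -2.180340; -2.180340 ∉ [-1.4, -0.8) → out

none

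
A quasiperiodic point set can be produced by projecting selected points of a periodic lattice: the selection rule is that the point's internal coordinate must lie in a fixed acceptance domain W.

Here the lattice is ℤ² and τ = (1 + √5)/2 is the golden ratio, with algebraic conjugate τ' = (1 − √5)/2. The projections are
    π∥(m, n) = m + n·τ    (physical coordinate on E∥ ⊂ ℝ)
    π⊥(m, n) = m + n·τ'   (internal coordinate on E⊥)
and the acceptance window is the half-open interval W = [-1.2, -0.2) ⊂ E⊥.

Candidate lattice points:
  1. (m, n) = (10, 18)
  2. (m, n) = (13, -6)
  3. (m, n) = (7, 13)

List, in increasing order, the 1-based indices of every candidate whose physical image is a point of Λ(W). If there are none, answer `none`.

τ' = (1−√5)/2 ≈ -0.61803.
candidate 1: (m,n)=(10,18) → π∥ = 10+18·τ ≈ 39.12461, π⊥ = 10+18·τ' ≈ -1.12461 ∈ [-1.2, -0.2) ⇒ IN Λ
candidate 2: (m,n)=(13,-6) → π∥ = 13-6·τ ≈ 3.29180, π⊥ = 13-6·τ' ≈ 16.70820 ∉ [-1.2, -0.2) ⇒ out
candidate 3: (m,n)=(7,13) → π∥ = 7+13·τ ≈ 28.03444, π⊥ = 7+13·τ' ≈ -1.03444 ∈ [-1.2, -0.2) ⇒ IN Λ

1, 3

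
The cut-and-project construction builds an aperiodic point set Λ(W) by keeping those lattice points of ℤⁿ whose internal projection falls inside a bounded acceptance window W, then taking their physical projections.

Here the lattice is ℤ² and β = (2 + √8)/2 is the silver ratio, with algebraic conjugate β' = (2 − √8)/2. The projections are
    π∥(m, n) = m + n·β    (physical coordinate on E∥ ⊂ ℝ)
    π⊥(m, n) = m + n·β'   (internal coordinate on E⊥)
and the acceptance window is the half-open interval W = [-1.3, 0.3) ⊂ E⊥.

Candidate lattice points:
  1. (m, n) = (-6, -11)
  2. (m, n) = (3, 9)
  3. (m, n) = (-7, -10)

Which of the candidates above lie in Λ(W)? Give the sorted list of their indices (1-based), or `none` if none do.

2

Compute β' = (2−√8)/2 = -0.41421, so π⊥(m,n) = m -0.41421·n.
#1 (-6,-11): internal coord -6 + (-11)·β' = -1.44365; -1.44365 ∉ [-1.3, 0.3) → out
#2 (3,9): internal coord 3 + (9)·β' = -0.72792; -0.72792 ∈ [-1.3, 0.3) → IN Λ
#3 (-7,-10): internal coord -7 + (-10)·β' = -2.85786; -2.85786 ∉ [-1.3, 0.3) → out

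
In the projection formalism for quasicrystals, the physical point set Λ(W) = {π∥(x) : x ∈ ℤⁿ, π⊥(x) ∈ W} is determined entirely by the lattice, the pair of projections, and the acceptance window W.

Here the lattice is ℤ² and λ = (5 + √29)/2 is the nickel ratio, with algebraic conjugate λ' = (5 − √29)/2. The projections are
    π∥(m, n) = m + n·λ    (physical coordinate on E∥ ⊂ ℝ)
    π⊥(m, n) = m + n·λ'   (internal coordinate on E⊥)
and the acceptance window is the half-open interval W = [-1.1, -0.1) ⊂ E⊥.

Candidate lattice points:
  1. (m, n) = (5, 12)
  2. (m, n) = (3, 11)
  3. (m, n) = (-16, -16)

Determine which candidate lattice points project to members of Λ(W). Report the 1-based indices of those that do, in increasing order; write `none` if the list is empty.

Compute λ' = (5−√29)/2 = -0.192582, so π⊥(m,n) = m -0.192582·n.
#1 (5,12): internal coord 5 + (12)·λ' = +2.689011; +2.689011 ∉ [-1.1, -0.1) → out
#2 (3,11): internal coord 3 + (11)·λ' = +0.881594; +0.881594 ∉ [-1.1, -0.1) → out
#3 (-16,-16): internal coord -16 + (-16)·λ' = -12.918682; -12.918682 ∉ [-1.1, -0.1) → out

none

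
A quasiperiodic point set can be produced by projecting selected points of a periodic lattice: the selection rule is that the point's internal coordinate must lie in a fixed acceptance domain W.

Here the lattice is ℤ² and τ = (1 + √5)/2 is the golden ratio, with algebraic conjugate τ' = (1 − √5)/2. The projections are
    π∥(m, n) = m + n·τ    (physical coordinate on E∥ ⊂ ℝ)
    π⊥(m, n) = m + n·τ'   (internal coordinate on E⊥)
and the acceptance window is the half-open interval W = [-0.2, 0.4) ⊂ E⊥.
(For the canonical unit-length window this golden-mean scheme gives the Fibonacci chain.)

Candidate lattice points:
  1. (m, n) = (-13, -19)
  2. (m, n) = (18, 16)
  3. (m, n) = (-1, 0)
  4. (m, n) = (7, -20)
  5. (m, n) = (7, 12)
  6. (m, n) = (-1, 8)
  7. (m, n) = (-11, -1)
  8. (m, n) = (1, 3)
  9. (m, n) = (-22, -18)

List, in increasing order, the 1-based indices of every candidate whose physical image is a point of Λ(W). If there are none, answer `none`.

none

τ' = (1−√5)/2 ≈ -0.6180.
#1 (-13,-19): internal coord -13 + (-19)·τ' = -1.2574; -1.2574 ∉ [-0.2, 0.4) → out
#2 (18,16): internal coord 18 + (16)·τ' = +8.1115; +8.1115 ∉ [-0.2, 0.4) → out
#3 (-1,0): internal coord -1 + (0)·τ' = -1.0000; -1.0000 ∉ [-0.2, 0.4) → out
#4 (7,-20): internal coord 7 + (-20)·τ' = +19.3607; +19.3607 ∉ [-0.2, 0.4) → out
#5 (7,12): internal coord 7 + (12)·τ' = -0.4164; -0.4164 ∉ [-0.2, 0.4) → out
#6 (-1,8): internal coord -1 + (8)·τ' = -5.9443; -5.9443 ∉ [-0.2, 0.4) → out
#7 (-11,-1): internal coord -11 + (-1)·τ' = -10.3820; -10.3820 ∉ [-0.2, 0.4) → out
#8 (1,3): internal coord 1 + (3)·τ' = -0.8541; -0.8541 ∉ [-0.2, 0.4) → out
#9 (-22,-18): internal coord -22 + (-18)·τ' = -10.8754; -10.8754 ∉ [-0.2, 0.4) → out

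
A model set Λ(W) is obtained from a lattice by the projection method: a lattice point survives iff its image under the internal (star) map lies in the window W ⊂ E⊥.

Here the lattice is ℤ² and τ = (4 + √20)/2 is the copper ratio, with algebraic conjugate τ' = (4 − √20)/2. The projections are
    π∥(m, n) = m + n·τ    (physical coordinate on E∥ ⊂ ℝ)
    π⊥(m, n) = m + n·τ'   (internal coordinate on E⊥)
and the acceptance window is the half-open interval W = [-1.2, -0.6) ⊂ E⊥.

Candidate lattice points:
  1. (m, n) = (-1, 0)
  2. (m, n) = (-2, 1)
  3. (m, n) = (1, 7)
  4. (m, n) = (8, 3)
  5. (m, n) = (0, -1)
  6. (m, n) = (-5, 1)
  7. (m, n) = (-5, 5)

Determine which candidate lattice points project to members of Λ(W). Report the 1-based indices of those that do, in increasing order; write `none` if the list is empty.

Numerically τ ≈ 4.2361 and τ' = −1/τ ≈ -0.2361.
candidate 1: (m,n)=(-1,0) → π∥ = -1+0·τ ≈ -1.0000, π⊥ = -1+0·τ' ≈ -1.0000 ∈ [-1.2, -0.6) ⇒ IN Λ
candidate 2: (m,n)=(-2,1) → π∥ = -2+1·τ ≈ 2.2361, π⊥ = -2+1·τ' ≈ -2.2361 ∉ [-1.2, -0.6) ⇒ out
candidate 3: (m,n)=(1,7) → π∥ = 1+7·τ ≈ 30.6525, π⊥ = 1+7·τ' ≈ -0.6525 ∈ [-1.2, -0.6) ⇒ IN Λ
candidate 4: (m,n)=(8,3) → π∥ = 8+3·τ ≈ 20.7082, π⊥ = 8+3·τ' ≈ 7.2918 ∉ [-1.2, -0.6) ⇒ out
candidate 5: (m,n)=(0,-1) → π∥ = 0-1·τ ≈ -4.2361, π⊥ = 0-1·τ' ≈ 0.2361 ∉ [-1.2, -0.6) ⇒ out
candidate 6: (m,n)=(-5,1) → π∥ = -5+1·τ ≈ -0.7639, π⊥ = -5+1·τ' ≈ -5.2361 ∉ [-1.2, -0.6) ⇒ out
candidate 7: (m,n)=(-5,5) → π∥ = -5+5·τ ≈ 16.1803, π⊥ = -5+5·τ' ≈ -6.1803 ∉ [-1.2, -0.6) ⇒ out

1, 3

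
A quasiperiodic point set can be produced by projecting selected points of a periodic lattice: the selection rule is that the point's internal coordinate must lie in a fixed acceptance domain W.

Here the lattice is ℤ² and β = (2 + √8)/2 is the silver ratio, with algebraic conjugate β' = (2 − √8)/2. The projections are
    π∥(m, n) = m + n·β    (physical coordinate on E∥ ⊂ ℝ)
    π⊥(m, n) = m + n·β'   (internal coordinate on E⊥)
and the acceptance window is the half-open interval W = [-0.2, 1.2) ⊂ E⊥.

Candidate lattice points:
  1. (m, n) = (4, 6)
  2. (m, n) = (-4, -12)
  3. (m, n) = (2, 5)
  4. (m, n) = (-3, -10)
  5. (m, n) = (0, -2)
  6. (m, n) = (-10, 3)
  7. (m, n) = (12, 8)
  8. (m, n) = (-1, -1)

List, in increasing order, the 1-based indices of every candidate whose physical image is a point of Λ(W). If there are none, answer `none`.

2, 3, 4, 5

Numerically β ≈ 2.41421 and β' = −1/β ≈ -0.41421.
#1 (4,6): internal coord 4 + (6)·β' = +1.51472; +1.51472 ∉ [-0.2, 1.2) → out
#2 (-4,-12): internal coord -4 + (-12)·β' = +0.97056; +0.97056 ∈ [-0.2, 1.2) → IN Λ
#3 (2,5): internal coord 2 + (5)·β' = -0.07107; -0.07107 ∈ [-0.2, 1.2) → IN Λ
#4 (-3,-10): internal coord -3 + (-10)·β' = +1.14214; +1.14214 ∈ [-0.2, 1.2) → IN Λ
#5 (0,-2): internal coord 0 + (-2)·β' = +0.82843; +0.82843 ∈ [-0.2, 1.2) → IN Λ
#6 (-10,3): internal coord -10 + (3)·β' = -11.24264; -11.24264 ∉ [-0.2, 1.2) → out
#7 (12,8): internal coord 12 + (8)·β' = +8.68629; +8.68629 ∉ [-0.2, 1.2) → out
#8 (-1,-1): internal coord -1 + (-1)·β' = -0.58579; -0.58579 ∉ [-0.2, 1.2) → out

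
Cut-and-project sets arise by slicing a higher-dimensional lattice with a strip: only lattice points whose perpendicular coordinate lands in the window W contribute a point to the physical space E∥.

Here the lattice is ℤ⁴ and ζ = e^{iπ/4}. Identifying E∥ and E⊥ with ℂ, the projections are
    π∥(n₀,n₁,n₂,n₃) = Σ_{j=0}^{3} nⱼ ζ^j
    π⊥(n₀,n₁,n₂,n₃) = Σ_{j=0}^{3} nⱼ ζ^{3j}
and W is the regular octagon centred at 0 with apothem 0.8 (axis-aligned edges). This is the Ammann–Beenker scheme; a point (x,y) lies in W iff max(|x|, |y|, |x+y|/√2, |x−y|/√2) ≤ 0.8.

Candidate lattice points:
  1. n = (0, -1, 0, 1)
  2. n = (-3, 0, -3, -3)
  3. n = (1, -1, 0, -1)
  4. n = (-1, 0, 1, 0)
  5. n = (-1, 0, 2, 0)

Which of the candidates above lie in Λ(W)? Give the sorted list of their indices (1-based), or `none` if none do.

With ζ = e^{iπ/4} the internal vectors are ζ^0,ζ^3,ζ^6,ζ^9.
candidate 1: n = (0, -1, 0, 1) → π⊥ ≈ (+1.4142, +0.0000); max(|x|,|y|,|x±y|/√2) = 1.4142 > 0.8 ⇒ ∉ W
candidate 2: n = (-3, 0, -3, -3) → π⊥ ≈ (-5.1213, +0.8787); max(|x|,|y|,|x±y|/√2) = 5.1213 > 0.8 ⇒ ∉ W
candidate 3: n = (1, -1, 0, -1) → π⊥ ≈ (+1.0000, -1.4142); max(|x|,|y|,|x±y|/√2) = 1.7071 > 0.8 ⇒ ∉ W
candidate 4: n = (-1, 0, 1, 0) → π⊥ ≈ (-1.0000, -1.0000); max(|x|,|y|,|x±y|/√2) = 1.4142 > 0.8 ⇒ ∉ W
candidate 5: n = (-1, 0, 2, 0) → π⊥ ≈ (-1.0000, -2.0000); max(|x|,|y|,|x±y|/√2) = 2.1213 > 0.8 ⇒ ∉ W

none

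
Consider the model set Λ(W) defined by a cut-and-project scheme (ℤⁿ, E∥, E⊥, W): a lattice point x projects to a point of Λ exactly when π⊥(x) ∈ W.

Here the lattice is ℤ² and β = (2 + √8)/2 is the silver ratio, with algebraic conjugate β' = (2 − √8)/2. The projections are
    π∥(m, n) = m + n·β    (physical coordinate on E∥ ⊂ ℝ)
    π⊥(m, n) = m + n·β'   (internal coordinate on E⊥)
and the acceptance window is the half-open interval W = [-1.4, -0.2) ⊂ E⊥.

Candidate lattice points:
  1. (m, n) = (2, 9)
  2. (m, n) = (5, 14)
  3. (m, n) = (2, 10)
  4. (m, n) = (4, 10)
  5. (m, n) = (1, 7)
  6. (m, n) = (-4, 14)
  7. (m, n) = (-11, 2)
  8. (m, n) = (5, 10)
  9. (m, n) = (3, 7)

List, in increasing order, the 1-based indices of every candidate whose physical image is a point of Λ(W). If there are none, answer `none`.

2

Compute β' = (2−√8)/2 = -0.414214, so π⊥(m,n) = m -0.414214·n.
#1 (2,9): internal coord 2 + (9)·β' = -1.727922; -1.727922 ∉ [-1.4, -0.2) → out
#2 (5,14): internal coord 5 + (14)·β' = -0.798990; -0.798990 ∈ [-1.4, -0.2) → IN Λ
#3 (2,10): internal coord 2 + (10)·β' = -2.142136; -2.142136 ∉ [-1.4, -0.2) → out
#4 (4,10): internal coord 4 + (10)·β' = -0.142136; -0.142136 ∉ [-1.4, -0.2) → out
#5 (1,7): internal coord 1 + (7)·β' = -1.899495; -1.899495 ∉ [-1.4, -0.2) → out
#6 (-4,14): internal coord -4 + (14)·β' = -9.798990; -9.798990 ∉ [-1.4, -0.2) → out
#7 (-11,2): internal coord -11 + (2)·β' = -11.828427; -11.828427 ∉ [-1.4, -0.2) → out
#8 (5,10): internal coord 5 + (10)·β' = +0.857864; +0.857864 ∉ [-1.4, -0.2) → out
#9 (3,7): internal coord 3 + (7)·β' = +0.100505; +0.100505 ∉ [-1.4, -0.2) → out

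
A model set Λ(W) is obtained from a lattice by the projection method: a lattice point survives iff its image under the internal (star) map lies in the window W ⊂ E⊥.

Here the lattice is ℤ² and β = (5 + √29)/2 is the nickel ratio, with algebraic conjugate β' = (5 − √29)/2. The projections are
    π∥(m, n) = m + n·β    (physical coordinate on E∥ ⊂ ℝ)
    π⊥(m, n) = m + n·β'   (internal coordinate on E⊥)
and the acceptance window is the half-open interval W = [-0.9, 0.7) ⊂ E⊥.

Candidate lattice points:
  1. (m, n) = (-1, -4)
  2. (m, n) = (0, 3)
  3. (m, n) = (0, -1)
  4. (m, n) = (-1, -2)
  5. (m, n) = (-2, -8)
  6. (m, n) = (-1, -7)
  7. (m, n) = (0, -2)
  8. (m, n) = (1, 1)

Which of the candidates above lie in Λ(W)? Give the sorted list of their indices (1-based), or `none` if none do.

1, 2, 3, 4, 5, 6, 7

Numerically β ≈ 5.19258 and β' = −1/β ≈ -0.19258.
#1 (-1,-4): internal coord -1 + (-4)·β' = -0.22967; -0.22967 ∈ [-0.9, 0.7) → IN Λ
#2 (0,3): internal coord 0 + (3)·β' = -0.57775; -0.57775 ∈ [-0.9, 0.7) → IN Λ
#3 (0,-1): internal coord 0 + (-1)·β' = +0.19258; +0.19258 ∈ [-0.9, 0.7) → IN Λ
#4 (-1,-2): internal coord -1 + (-2)·β' = -0.61484; -0.61484 ∈ [-0.9, 0.7) → IN Λ
#5 (-2,-8): internal coord -2 + (-8)·β' = -0.45934; -0.45934 ∈ [-0.9, 0.7) → IN Λ
#6 (-1,-7): internal coord -1 + (-7)·β' = +0.34808; +0.34808 ∈ [-0.9, 0.7) → IN Λ
#7 (0,-2): internal coord 0 + (-2)·β' = +0.38516; +0.38516 ∈ [-0.9, 0.7) → IN Λ
#8 (1,1): internal coord 1 + (1)·β' = +0.80742; +0.80742 ∉ [-0.9, 0.7) → out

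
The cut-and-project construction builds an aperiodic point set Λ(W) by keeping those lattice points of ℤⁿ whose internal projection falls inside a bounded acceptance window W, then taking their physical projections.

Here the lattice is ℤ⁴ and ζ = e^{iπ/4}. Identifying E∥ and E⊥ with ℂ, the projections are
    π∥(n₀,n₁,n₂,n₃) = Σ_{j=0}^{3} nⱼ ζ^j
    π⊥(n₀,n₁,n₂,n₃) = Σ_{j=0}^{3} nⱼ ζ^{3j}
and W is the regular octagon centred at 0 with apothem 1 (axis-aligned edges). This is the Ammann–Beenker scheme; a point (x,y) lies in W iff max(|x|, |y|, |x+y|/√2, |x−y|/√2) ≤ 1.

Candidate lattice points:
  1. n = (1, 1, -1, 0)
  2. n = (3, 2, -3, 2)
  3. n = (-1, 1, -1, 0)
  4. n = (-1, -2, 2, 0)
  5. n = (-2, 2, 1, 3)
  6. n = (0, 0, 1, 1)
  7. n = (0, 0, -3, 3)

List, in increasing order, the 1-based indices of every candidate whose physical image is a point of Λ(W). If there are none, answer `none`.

π⊥(n) = n₀ + n₁ζ³ + n₂ζ⁶ + n₃ζ⁹ where ζ = e^{iπ/4}.
candidate 1: n = (1, 1, -1, 0) → π⊥ ≈ (+0.292893, +1.707107); max(|x|,|y|,|x±y|/√2) = 1.707107 > 1 ⇒ ∉ W
candidate 2: n = (3, 2, -3, 2) → π⊥ ≈ (+3.000000, +5.828427); max(|x|,|y|,|x±y|/√2) = 6.242641 > 1 ⇒ ∉ W
candidate 3: n = (-1, 1, -1, 0) → π⊥ ≈ (-1.707107, +1.707107); max(|x|,|y|,|x±y|/√2) = 2.414214 > 1 ⇒ ∉ W
candidate 4: n = (-1, -2, 2, 0) → π⊥ ≈ (+0.414214, -3.414214); max(|x|,|y|,|x±y|/√2) = 3.414214 > 1 ⇒ ∉ W
candidate 5: n = (-2, 2, 1, 3) → π⊥ ≈ (-1.292893, +2.535534); max(|x|,|y|,|x±y|/√2) = 2.707107 > 1 ⇒ ∉ W
candidate 6: n = (0, 0, 1, 1) → π⊥ ≈ (+0.707107, -0.292893); max(|x|,|y|,|x±y|/√2) = 0.707107 ≤ 1 ⇒ ∈ W
candidate 7: n = (0, 0, -3, 3) → π⊥ ≈ (+2.121320, +5.121320); max(|x|,|y|,|x±y|/√2) = 5.121320 > 1 ⇒ ∉ W

6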